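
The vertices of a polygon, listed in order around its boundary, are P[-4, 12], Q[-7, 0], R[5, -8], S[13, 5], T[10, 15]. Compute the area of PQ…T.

297

Apply Gauss's area formula: 2A = Σ (x_i·y_{i+1} − x_{i+1}·y_i), indices taken mod 5.
Σ = (84) + (56) + (129) + (145) + (180) = 594
Area = |Σ|/2 = 297.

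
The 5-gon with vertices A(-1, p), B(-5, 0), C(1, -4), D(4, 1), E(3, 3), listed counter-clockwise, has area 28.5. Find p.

1

The doubled signed area Σ (x_i y_{i+1} − x_{i+1} y_i) is linear in p.
With p=0 it equals 49; the coefficient of p is 8 (from the two edges through A).
So 8·p + 49 = 2·28.5 = 57 ⇒ p = 1.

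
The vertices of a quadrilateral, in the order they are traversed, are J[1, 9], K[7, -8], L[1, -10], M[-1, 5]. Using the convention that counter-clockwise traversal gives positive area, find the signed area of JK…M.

-76

J→K: (1)(-8) − (7)(9) = -71
K→L: (7)(-10) − (1)(-8) = -62
L→M: (1)(5) − (-1)(-10) = -5
M→J: (-1)(9) − (1)(5) = -14
Σ = -152
Signed area = Σ/2 = -76 (negative ⇒ clockwise traversal).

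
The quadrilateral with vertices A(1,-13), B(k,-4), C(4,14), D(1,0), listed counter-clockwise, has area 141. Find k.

Write out the shoelace sum; only the two edges meeting at B involve k:
2·Area = [(1·(-4) − k·(-13)) + (k·14 − 4·(-4))] + -27
       = 27·k + -15 = 282
⇒ k = 11.

11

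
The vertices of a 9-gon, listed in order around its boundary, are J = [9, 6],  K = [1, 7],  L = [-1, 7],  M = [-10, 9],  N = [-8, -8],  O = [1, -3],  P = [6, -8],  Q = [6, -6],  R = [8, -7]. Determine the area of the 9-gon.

Apply the surveyor's formula: 2A = Σ (x_i·y_{i+1} − x_{i+1}·y_i), indices taken mod 9.
J→K: (9)(7) − (1)(6) = 57
K→L: (1)(7) − (-1)(7) = 14
L→M: (-1)(9) − (-10)(7) = 61
M→N: (-10)(-8) − (-8)(9) = 152
N→O: (-8)(-3) − (1)(-8) = 32
O→P: (1)(-8) − (6)(-3) = 10
P→Q: (6)(-6) − (6)(-8) = 12
Q→R: (6)(-7) − (8)(-6) = 6
R→J: (8)(6) − (9)(-7) = 111
Σ = 455
Area = |Σ|/2 = 227.5.

227.5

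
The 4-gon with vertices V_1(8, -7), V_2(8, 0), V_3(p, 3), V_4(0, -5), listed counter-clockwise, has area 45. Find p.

6

The doubled signed area Σ (x_i y_{i+1} − x_{i+1} y_i) is linear in p.
With p=0 it equals 120; the coefficient of p is -5 (from the two edges through V_3).
So -5·p + 120 = 2·45 = 90 ⇒ p = 6.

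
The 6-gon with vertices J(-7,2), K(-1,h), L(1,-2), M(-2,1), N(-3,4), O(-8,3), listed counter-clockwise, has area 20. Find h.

-2

Write out the shoelace sum; only the two edges meeting at K involve h:
2·Area = [((-7)·h − (-1)·2) + ((-1)·(-2) − 1·h)] + 20
       = -8·h + 24 = 40
⇒ h = -2.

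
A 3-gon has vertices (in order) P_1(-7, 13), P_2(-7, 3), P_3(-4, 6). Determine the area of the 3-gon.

15

Σ = (70) + (-30) + (-10) = 30
Area = |Σ|/2 = 15.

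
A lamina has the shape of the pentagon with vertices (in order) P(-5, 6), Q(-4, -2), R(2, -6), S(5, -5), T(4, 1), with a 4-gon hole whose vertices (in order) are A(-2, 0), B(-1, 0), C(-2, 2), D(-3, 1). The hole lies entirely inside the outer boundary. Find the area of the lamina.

66

Outer boundary:
Σ = (34) + (28) + (20) + (25) + (29) = 136
Area = |Σ|/2 = 68.
Hole:
Cross-terms: 0, -2, 4, 2  ⇒  Σ = 4
Area = |Σ|/2 = 2.
Net area = 68 − 2 = 66.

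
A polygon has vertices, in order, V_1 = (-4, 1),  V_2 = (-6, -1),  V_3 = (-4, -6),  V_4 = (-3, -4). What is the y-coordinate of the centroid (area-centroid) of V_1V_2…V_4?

-7/3

Apply Gauss's area formula. First the cross-terms c_i = x_i·y_{i+1} − x_{i+1}·y_i:
  10, 32, -2, -19  ⇒  2A = 21, A = 10.5.
Then Σ (y_i + y_{i+1})·c_i = -147, so ȳ = -147 / (6·10.5) = -7/3.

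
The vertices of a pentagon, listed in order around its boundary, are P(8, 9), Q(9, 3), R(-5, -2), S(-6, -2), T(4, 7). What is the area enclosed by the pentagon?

Σ = (-57) + (-3) + (-2) + (-34) + (-20) = -116
Area = |Σ|/2 = 58.

58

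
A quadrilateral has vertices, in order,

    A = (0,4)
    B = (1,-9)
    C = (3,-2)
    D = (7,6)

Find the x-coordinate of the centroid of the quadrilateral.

68/27

Apply Gauss's area formula. First the cross-terms c_i = x_i·y_{i+1} − x_{i+1}·y_i:
  -4, 25, 32, 28  ⇒  2A = 81, A = 40.5.
Then Σ (x_i + x_{i+1})·c_i = 612, so x̄ = 612 / (6·40.5) = 68/27.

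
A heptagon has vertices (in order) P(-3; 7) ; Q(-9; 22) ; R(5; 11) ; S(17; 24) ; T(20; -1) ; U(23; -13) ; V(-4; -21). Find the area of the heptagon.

819.5

Apply the shoelace (surveyor's) formula: 2A = Σ (x_i·y_{i+1} − x_{i+1}·y_i), indices taken mod 7.
Σ = (-3) + (-209) + (-67) + (-497) + (-237) + (-535) + (-91) = -1639
Area = |Σ|/2 = 819.5.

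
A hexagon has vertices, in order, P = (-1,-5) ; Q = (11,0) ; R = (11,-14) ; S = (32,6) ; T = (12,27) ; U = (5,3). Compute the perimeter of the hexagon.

|PQ| = √((12)² + (5)²) = √169 = 13
|QR| = √((0)² + (-14)²) = √196 = 14
|RS| = √((21)² + (20)²) = √841 = 29
|ST| = √((-20)² + (21)²) = √841 = 29
|TU| = √((-7)² + (-24)²) = √625 = 25
|UP| = √((-6)² + (-8)²) = √100 = 10
Perimeter = 13 + 14 + 29 + 29 + 25 + 10 = 120.

120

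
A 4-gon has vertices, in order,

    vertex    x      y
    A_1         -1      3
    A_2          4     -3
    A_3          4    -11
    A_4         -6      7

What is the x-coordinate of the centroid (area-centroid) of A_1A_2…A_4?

Apply Gauss's area formula. First the cross-terms c_i = x_i·y_{i+1} − x_{i+1}·y_i:
  -9, -32, -38, -11  ⇒  2A = -90, A = -45.
Then Σ (x_i + x_{i+1})·c_i = -130, so x̄ = -130 / (6·(-45)) = 13/27.

13/27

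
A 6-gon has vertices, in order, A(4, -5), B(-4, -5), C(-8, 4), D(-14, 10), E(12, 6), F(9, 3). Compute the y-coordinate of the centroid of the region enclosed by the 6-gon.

Apply Gauss's area formula. First the cross-terms c_i = x_i·y_{i+1} − x_{i+1}·y_i:
  -40, -56, -24, -204, -18, -57  ⇒  2A = -399, A = -199.5.
Then Σ (y_i + y_{i+1})·c_i = -3192, so ȳ = -3192 / (6·(-199.5)) = 8/3.

8/3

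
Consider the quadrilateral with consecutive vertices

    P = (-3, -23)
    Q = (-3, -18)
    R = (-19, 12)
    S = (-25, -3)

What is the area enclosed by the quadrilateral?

265

Σ = (-15) + (-378) + (357) + (566) = 530
Area = |Σ|/2 = 265.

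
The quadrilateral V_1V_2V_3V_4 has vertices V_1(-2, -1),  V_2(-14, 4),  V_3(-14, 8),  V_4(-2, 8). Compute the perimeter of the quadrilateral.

38

|V_1V_2| = √((-12)² + (5)²) = √169 = 13
|V_2V_3| = √((0)² + (4)²) = √16 = 4
|V_3V_4| = √((12)² + (0)²) = √144 = 12
|V_4V_1| = √((0)² + (-9)²) = √81 = 9
Perimeter = 13 + 4 + 12 + 9 = 38.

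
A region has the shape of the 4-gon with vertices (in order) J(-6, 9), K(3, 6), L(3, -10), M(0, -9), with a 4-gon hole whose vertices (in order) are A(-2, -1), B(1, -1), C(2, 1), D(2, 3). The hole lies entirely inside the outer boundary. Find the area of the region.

Outer boundary:
Apply the shoelace formula: 2A = Σ (x_i·y_{i+1} − x_{i+1}·y_i), indices taken mod 4.
Cross-terms: -63, -48, -27, -54  ⇒  Σ = -192
Area = |Σ|/2 = 96.
Hole:
Σ = (3) + (3) + (4) + (4) = 14
Area = |Σ|/2 = 7.
Net area = 96 − 7 = 89.

89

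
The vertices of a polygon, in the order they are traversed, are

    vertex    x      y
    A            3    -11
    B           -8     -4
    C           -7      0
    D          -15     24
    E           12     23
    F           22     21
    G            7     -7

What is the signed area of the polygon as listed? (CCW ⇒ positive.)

-770

A→B: (3)(-4) − (-8)(-11) = -100
B→C: (-8)(0) − (-7)(-4) = -28
C→D: (-7)(24) − (-15)(0) = -168
D→E: (-15)(23) − (12)(24) = -633
E→F: (12)(21) − (22)(23) = -254
F→G: (22)(-7) − (7)(21) = -301
G→A: (7)(-11) − (3)(-7) = -56
Σ = -1540
Signed area = Σ/2 = -770 (negative ⇒ clockwise traversal).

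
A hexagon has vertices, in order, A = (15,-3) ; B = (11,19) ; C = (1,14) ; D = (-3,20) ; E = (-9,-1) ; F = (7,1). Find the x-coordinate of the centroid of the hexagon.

Apply Gauss's area formula. First the cross-terms c_i = x_i·y_{i+1} − x_{i+1}·y_i:
  318, 135, 62, 183, -2, -36  ⇒  2A = 660, A = 330.
Then Σ (x_i + x_{i+1})·c_i = 6780, so x̄ = 6780 / (6·330) = 113/33.

113/33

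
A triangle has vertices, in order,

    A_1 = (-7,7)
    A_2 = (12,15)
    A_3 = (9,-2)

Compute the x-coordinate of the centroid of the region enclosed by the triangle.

Apply the shoelace (surveyor's) formula. First the cross-terms c_i = x_i·y_{i+1} − x_{i+1}·y_i:
  -189, -159, 49  ⇒  2A = -299, A = -149.5.
Then Σ (x_i + x_{i+1})·c_i = -4186, so x̄ = -4186 / (6·(-149.5)) = 14/3.

14/3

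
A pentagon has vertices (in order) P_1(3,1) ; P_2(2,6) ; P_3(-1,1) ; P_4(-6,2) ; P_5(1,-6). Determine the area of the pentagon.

40.5

Apply the shoelace (surveyor's) formula: 2A = Σ (x_i·y_{i+1} − x_{i+1}·y_i), indices taken mod 5.
Σ = (16) + (8) + (4) + (34) + (19) = 81
Area = |Σ|/2 = 40.5.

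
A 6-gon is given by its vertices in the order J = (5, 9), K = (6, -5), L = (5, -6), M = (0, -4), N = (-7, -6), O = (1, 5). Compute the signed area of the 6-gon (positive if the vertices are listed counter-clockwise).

J→K: (5)(-5) − (6)(9) = -79
K→L: (6)(-6) − (5)(-5) = -11
L→M: (5)(-4) − (0)(-6) = -20
M→N: (0)(-6) − (-7)(-4) = -28
N→O: (-7)(5) − (1)(-6) = -29
O→J: (1)(9) − (5)(5) = -16
Σ = -183
Signed area = Σ/2 = -91.5 (negative ⇒ clockwise traversal).

-91.5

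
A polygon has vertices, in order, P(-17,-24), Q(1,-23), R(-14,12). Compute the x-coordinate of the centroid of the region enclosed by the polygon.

-10

Apply Gauss's area formula. First the cross-terms c_i = x_i·y_{i+1} − x_{i+1}·y_i:
  415, -310, 540  ⇒  2A = 645, A = 322.5.
Then Σ (x_i + x_{i+1})·c_i = -19350, so x̄ = -19350 / (6·322.5) = -10.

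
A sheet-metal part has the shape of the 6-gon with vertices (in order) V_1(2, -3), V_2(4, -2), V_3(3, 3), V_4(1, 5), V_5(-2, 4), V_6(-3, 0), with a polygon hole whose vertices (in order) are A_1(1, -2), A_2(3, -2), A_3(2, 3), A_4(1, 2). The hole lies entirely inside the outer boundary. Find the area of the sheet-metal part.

Outer boundary:
Apply the shoelace (surveyor's) formula: 2A = Σ (x_i·y_{i+1} − x_{i+1}·y_i), indices taken mod 6.
Σ = (8) + (18) + (12) + (14) + (12) + (9) = 73
Area = |Σ|/2 = 36.5.
Hole:
Apply Gauss's area formula: 2A = Σ (x_i·y_{i+1} − x_{i+1}·y_i), indices taken mod 4.
A_1→A_2: (1)(-2) − (3)(-2) = 4
A_2→A_3: (3)(3) − (2)(-2) = 13
A_3→A_4: (2)(2) − (1)(3) = 1
A_4→A_1: (1)(-2) − (1)(2) = -4
Σ = 14
Area = |Σ|/2 = 7.
Net area = 36.5 − 7 = 29.5.

29.5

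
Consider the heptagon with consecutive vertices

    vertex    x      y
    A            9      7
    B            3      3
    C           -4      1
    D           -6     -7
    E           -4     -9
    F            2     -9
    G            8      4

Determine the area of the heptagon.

117.5

Σ = (6) + (15) + (34) + (26) + (54) + (80) + (20) = 235
Area = |Σ|/2 = 117.5.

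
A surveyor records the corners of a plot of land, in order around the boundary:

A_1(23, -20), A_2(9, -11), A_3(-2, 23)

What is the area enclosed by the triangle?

Σ = (-73) + (185) + (-489) = -377
Area = |Σ|/2 = 188.5.

188.5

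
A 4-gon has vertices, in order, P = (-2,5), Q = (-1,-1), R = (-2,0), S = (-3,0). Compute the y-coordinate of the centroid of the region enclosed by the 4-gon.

1.5

Apply the shoelace formula. First the cross-terms c_i = x_i·y_{i+1} − x_{i+1}·y_i:
  7, -2, 0, -15  ⇒  2A = -10, A = -5.
Then Σ (y_i + y_{i+1})·c_i = -45, so ȳ = -45 / (6·(-5)) = 1.5.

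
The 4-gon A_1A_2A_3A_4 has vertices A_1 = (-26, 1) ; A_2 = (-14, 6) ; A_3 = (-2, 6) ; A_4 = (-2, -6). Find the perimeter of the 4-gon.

62

|A_1A_2| = √((12)² + (5)²) = √169 = 13
|A_2A_3| = √((12)² + (0)²) = √144 = 12
|A_3A_4| = √((0)² + (-12)²) = √144 = 12
|A_4A_1| = √((-24)² + (7)²) = √625 = 25
Perimeter = 13 + 12 + 12 + 25 = 62.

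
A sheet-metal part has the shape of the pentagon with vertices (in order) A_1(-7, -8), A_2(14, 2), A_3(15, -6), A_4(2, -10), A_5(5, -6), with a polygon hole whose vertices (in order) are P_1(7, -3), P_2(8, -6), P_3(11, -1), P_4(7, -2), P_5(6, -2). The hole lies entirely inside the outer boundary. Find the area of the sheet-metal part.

Outer boundary:
Apply the shoelace (surveyor's) formula: 2A = Σ (x_i·y_{i+1} − x_{i+1}·y_i), indices taken mod 5.
A_1→A_2: (-7)(2) − (14)(-8) = 98
A_2→A_3: (14)(-6) − (15)(2) = -114
A_3→A_4: (15)(-10) − (2)(-6) = -138
A_4→A_5: (2)(-6) − (5)(-10) = 38
A_5→A_1: (5)(-8) − (-7)(-6) = -82
Σ = -198
Area = |Σ|/2 = 99.
Hole:
Σ = (-18) + (58) + (-15) + (-2) + (-4) = 19
Area = |Σ|/2 = 9.5.
Net area = 99 − 9.5 = 89.5.

89.5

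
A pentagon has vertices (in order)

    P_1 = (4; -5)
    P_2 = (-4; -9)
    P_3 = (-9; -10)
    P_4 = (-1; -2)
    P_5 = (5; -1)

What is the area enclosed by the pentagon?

49.5

Apply the shoelace formula: 2A = Σ (x_i·y_{i+1} − x_{i+1}·y_i), indices taken mod 5.
Σ = (-56) + (-41) + (8) + (11) + (-21) = -99
Area = |Σ|/2 = 49.5.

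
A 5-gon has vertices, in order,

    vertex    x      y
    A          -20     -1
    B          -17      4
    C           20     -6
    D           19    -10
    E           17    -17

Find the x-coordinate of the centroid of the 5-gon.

376/183

Apply the shoelace (surveyor's) formula. First the cross-terms c_i = x_i·y_{i+1} − x_{i+1}·y_i:
  -97, 22, -86, -153, -357  ⇒  2A = -671, A = -335.5.
Then Σ (x_i + x_{i+1})·c_i = -4136, so x̄ = -4136 / (6·(-335.5)) = 376/183.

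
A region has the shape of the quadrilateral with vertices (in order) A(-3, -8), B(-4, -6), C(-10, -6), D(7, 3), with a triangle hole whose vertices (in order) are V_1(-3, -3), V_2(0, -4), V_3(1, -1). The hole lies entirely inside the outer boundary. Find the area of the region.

37.5

Outer boundary:
Apply the shoelace formula: 2A = Σ (x_i·y_{i+1} − x_{i+1}·y_i), indices taken mod 4.
Cross-terms: -14, -36, 12, -47  ⇒  Σ = -85
Area = |Σ|/2 = 42.5.
Hole:
Σ = (12) + (4) + (-6) = 10
Area = |Σ|/2 = 5.
Net area = 42.5 − 5 = 37.5.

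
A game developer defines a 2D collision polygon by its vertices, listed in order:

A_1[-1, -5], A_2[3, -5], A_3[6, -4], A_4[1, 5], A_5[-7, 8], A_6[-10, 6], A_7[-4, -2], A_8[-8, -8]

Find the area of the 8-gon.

Cross-terms: 20, 18, 34, 43, 38, 44, 16, 32  ⇒  Σ = 245
Area = |Σ|/2 = 122.5.

122.5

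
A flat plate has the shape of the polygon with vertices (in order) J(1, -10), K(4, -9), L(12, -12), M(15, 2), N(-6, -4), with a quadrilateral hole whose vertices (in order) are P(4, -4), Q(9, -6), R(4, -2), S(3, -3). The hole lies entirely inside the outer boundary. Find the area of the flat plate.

Outer boundary:
Σ = (31) + (60) + (204) + (-48) + (64) = 311
Area = |Σ|/2 = 155.5.
Hole:
Σ = (12) + (6) + (-6) + (0) = 12
Area = |Σ|/2 = 6.
Net area = 155.5 − 6 = 149.5.

149.5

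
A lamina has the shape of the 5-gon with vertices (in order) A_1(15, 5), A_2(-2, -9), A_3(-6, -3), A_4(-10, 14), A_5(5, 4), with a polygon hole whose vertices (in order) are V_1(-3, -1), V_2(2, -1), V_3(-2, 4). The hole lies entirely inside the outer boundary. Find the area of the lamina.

203.5

Outer boundary:
Apply Gauss's area formula: 2A = Σ (x_i·y_{i+1} − x_{i+1}·y_i), indices taken mod 5.
Cross-terms: -125, -48, -114, -110, -35  ⇒  Σ = -432
Area = |Σ|/2 = 216.
Hole:
V_1→V_2: (-3)(-1) − (2)(-1) = 5
V_2→V_3: (2)(4) − (-2)(-1) = 6
V_3→V_1: (-2)(-1) − (-3)(4) = 14
Σ = 25
Area = |Σ|/2 = 12.5.
Net area = 216 − 12.5 = 203.5.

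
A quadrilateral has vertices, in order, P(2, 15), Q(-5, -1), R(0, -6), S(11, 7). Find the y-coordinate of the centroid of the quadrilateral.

Apply the surveyor's formula. First the cross-terms c_i = x_i·y_{i+1} − x_{i+1}·y_i:
  73, 30, 66, 151  ⇒  2A = 320, A = 160.
Then Σ (y_i + y_{i+1})·c_i = 4200, so ȳ = 4200 / (6·160) = 4.375.

4.375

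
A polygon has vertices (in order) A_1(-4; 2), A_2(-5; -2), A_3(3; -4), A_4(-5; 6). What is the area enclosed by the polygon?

Apply Gauss's area formula: 2A = Σ (x_i·y_{i+1} − x_{i+1}·y_i), indices taken mod 4.
A_1→A_2: (-4)(-2) − (-5)(2) = 18
A_2→A_3: (-5)(-4) − (3)(-2) = 26
A_3→A_4: (3)(6) − (-5)(-4) = -2
A_4→A_1: (-5)(2) − (-4)(6) = 14
Σ = 56
Area = |Σ|/2 = 28.

28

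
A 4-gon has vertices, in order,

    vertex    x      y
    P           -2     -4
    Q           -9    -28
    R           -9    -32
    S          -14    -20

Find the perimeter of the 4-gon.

62

|PQ| = √((-7)² + (-24)²) = √625 = 25
|QR| = √((0)² + (-4)²) = √16 = 4
|RS| = √((-5)² + (12)²) = √169 = 13
|SP| = √((12)² + (16)²) = √400 = 20
Perimeter = 25 + 4 + 13 + 20 = 62.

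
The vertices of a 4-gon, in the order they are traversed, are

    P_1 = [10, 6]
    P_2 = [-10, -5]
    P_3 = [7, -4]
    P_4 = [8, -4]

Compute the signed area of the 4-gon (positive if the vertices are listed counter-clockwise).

88.5

Apply the surveyor's formula: 2A = Σ (x_i·y_{i+1} − x_{i+1}·y_i), indices taken mod 4.
Σ = (10) + (75) + (4) + (88) = 177
Signed area = Σ/2 = 88.5 (positive ⇒ counter-clockwise traversal).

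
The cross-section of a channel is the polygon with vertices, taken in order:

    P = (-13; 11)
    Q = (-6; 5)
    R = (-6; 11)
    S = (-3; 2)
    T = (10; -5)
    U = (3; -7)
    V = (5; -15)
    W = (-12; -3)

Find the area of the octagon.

225

Apply the surveyor's formula: 2A = Σ (x_i·y_{i+1} − x_{i+1}·y_i), indices taken mod 8.
Cross-terms: 1, -36, 21, -5, -55, -10, -195, -171  ⇒  Σ = -450
Area = |Σ|/2 = 225.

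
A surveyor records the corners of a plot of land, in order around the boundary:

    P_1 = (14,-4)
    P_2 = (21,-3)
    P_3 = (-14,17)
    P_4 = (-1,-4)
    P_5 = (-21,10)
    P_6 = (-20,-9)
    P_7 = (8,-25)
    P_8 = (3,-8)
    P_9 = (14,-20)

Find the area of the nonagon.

792

Apply the shoelace formula: 2A = Σ (x_i·y_{i+1} − x_{i+1}·y_i), indices taken mod 9.
Σ = (42) + (315) + (73) + (-94) + (389) + (572) + (11) + (52) + (224) = 1584
Area = |Σ|/2 = 792.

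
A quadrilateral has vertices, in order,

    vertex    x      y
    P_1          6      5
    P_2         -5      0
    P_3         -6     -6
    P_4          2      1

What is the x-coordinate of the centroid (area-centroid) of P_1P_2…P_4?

-99/65

Apply the shoelace formula. First the cross-terms c_i = x_i·y_{i+1} − x_{i+1}·y_i:
  25, 30, 6, 4  ⇒  2A = 65, A = 32.5.
Then Σ (x_i + x_{i+1})·c_i = -297, so x̄ = -297 / (6·32.5) = -99/65.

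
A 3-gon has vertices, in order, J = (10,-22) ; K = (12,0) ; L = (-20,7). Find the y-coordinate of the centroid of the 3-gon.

-5

Apply the shoelace formula. First the cross-terms c_i = x_i·y_{i+1} − x_{i+1}·y_i:
  264, 84, 370  ⇒  2A = 718, A = 359.
Then Σ (y_i + y_{i+1})·c_i = -10770, so ȳ = -10770 / (6·359) = -5.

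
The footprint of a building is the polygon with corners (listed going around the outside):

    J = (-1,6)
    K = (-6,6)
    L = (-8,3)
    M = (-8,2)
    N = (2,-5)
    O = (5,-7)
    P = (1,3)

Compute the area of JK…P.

73

Cross-terms: 30, 30, 8, 36, 11, 22, 9  ⇒  Σ = 146
Area = |Σ|/2 = 73.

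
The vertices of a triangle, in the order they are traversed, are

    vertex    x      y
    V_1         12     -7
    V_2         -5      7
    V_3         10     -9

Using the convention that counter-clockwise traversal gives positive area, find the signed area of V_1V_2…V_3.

31

Apply the surveyor's formula: 2A = Σ (x_i·y_{i+1} − x_{i+1}·y_i), indices taken mod 3.
V_1→V_2: (12)(7) − (-5)(-7) = 49
V_2→V_3: (-5)(-9) − (10)(7) = -25
V_3→V_1: (10)(-7) − (12)(-9) = 38
Σ = 62
Signed area = Σ/2 = 31 (positive ⇒ counter-clockwise traversal).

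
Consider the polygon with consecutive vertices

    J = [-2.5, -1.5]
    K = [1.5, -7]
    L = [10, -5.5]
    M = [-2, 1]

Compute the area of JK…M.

Apply the shoelace (surveyor's) formula: 2A = Σ (x_i·y_{i+1} − x_{i+1}·y_i), indices taken mod 4.
Cross-terms: 19.75, 61.75, -1, 5.5  ⇒  Σ = 86
Area = |Σ|/2 = 43.

43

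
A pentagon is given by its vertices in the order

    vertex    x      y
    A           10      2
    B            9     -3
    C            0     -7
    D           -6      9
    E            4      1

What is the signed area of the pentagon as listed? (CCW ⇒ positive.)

-98.5

Apply the shoelace (surveyor's) formula: 2A = Σ (x_i·y_{i+1} − x_{i+1}·y_i), indices taken mod 5.
Σ = (-48) + (-63) + (-42) + (-42) + (-2) = -197
Signed area = Σ/2 = -98.5 (negative ⇒ clockwise traversal).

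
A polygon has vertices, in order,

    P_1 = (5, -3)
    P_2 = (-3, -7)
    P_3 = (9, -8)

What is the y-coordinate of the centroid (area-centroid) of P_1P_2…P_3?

-6

Apply the surveyor's formula. First the cross-terms c_i = x_i·y_{i+1} − x_{i+1}·y_i:
  -44, 87, 13  ⇒  2A = 56, A = 28.
Then Σ (y_i + y_{i+1})·c_i = -1008, so ȳ = -1008 / (6·28) = -6.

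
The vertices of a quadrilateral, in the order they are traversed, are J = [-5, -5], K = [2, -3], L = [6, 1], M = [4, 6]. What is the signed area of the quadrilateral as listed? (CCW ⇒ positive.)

Apply the shoelace formula: 2A = Σ (x_i·y_{i+1} − x_{i+1}·y_i), indices taken mod 4.
Σ = (25) + (20) + (32) + (10) = 87
Signed area = Σ/2 = 43.5 (positive ⇒ counter-clockwise traversal).

43.5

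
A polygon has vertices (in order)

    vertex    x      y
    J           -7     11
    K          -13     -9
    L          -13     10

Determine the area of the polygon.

Apply Gauss's area formula: 2A = Σ (x_i·y_{i+1} − x_{i+1}·y_i), indices taken mod 3.
J→K: (-7)(-9) − (-13)(11) = 206
K→L: (-13)(10) − (-13)(-9) = -247
L→J: (-13)(11) − (-7)(10) = -73
Σ = -114
Area = |Σ|/2 = 57.

57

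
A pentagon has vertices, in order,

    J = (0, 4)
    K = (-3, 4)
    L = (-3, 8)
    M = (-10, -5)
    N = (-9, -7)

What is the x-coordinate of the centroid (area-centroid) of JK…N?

-75/14

Apply the surveyor's formula. First the cross-terms c_i = x_i·y_{i+1} − x_{i+1}·y_i:
  12, -12, 95, 25, -36  ⇒  2A = 84, A = 42.
Then Σ (x_i + x_{i+1})·c_i = -1350, so x̄ = -1350 / (6·42) = -75/14.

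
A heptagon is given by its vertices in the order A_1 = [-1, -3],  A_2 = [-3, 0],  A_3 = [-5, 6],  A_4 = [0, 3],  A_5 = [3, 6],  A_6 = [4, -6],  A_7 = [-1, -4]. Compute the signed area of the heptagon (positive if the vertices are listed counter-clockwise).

-58

Apply the surveyor's formula: 2A = Σ (x_i·y_{i+1} − x_{i+1}·y_i), indices taken mod 7.
Σ = (-9) + (-18) + (-15) + (-9) + (-42) + (-22) + (-1) = -116
Signed area = Σ/2 = -58 (negative ⇒ clockwise traversal).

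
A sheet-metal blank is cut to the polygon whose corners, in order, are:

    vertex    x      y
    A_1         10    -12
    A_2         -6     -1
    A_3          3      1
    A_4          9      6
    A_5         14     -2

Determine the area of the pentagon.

Σ = (-82) + (-3) + (9) + (-102) + (-148) = -326
Area = |Σ|/2 = 163.

163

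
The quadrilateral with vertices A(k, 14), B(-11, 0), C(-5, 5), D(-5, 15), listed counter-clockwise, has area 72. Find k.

The doubled signed area Σ (x_i y_{i+1} − x_{i+1} y_i) is linear in k.
With k=0 it equals -21; the coefficient of k is -15 (from the two edges through A).
So -15·k + -21 = 2·72 = 144 ⇒ k = -11.

-11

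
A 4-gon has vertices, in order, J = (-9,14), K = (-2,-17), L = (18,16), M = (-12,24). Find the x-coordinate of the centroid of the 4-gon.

223/147

Apply the shoelace formula. First the cross-terms c_i = x_i·y_{i+1} − x_{i+1}·y_i:
  181, 274, 624, 48  ⇒  2A = 1127, A = 563.5.
Then Σ (x_i + x_{i+1})·c_i = 5129, so x̄ = 5129 / (6·563.5) = 223/147.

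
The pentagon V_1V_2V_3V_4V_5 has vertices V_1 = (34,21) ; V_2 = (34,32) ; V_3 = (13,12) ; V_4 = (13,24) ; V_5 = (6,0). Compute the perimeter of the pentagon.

112

|V_1V_2| = √((0)² + (11)²) = √121 = 11
|V_2V_3| = √((-21)² + (-20)²) = √841 = 29
|V_3V_4| = √((0)² + (12)²) = √144 = 12
|V_4V_5| = √((-7)² + (-24)²) = √625 = 25
|V_5V_1| = √((28)² + (21)²) = √1225 = 35
Perimeter = 11 + 29 + 12 + 25 + 35 = 112.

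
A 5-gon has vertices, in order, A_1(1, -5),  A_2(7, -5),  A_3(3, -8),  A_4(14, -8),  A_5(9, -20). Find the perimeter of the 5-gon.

|A_1A_2| = √((6)² + (0)²) = √36 = 6
|A_2A_3| = √((-4)² + (-3)²) = √25 = 5
|A_3A_4| = √((11)² + (0)²) = √121 = 11
|A_4A_5| = √((-5)² + (-12)²) = √169 = 13
|A_5A_1| = √((-8)² + (15)²) = √289 = 17
Perimeter = 6 + 5 + 11 + 13 + 17 = 52.

52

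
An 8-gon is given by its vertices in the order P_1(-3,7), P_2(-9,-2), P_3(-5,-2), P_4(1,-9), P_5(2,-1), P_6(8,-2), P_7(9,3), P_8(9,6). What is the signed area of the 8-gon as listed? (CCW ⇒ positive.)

Apply Gauss's area formula: 2A = Σ (x_i·y_{i+1} − x_{i+1}·y_i), indices taken mod 8.
Cross-terms: 69, 8, 47, 17, 4, 42, 27, 81  ⇒  Σ = 295
Signed area = Σ/2 = 147.5 (positive ⇒ counter-clockwise traversal).

147.5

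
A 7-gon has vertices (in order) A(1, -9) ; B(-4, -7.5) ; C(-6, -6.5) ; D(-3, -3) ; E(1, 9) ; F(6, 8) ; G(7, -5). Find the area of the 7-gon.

139

Cross-terms: -43.5, -19, -1.5, -24, -46, -86, -58  ⇒  Σ = -278
Area = |Σ|/2 = 139.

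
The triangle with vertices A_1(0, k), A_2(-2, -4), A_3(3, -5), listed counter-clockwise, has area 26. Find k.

6

The doubled signed area Σ (x_i y_{i+1} − x_{i+1} y_i) is linear in k.
With k=0 it equals 22; the coefficient of k is 5 (from the two edges through A_1).
So 5·k + 22 = 2·26 = 52 ⇒ k = 6.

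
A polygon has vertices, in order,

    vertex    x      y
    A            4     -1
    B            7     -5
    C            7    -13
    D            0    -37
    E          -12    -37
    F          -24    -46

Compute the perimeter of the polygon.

|AB| = √((3)² + (-4)²) = √25 = 5
|BC| = √((0)² + (-8)²) = √64 = 8
|CD| = √((-7)² + (-24)²) = √625 = 25
|DE| = √((-12)² + (0)²) = √144 = 12
|EF| = √((-12)² + (-9)²) = √225 = 15
|FA| = √((28)² + (45)²) = √2809 = 53
Perimeter = 5 + 8 + 25 + 12 + 15 + 53 = 118.

118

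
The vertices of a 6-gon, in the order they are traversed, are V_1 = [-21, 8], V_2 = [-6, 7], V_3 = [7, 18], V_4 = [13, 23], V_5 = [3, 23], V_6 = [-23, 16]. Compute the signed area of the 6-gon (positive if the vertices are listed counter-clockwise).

Apply the shoelace formula: 2A = Σ (x_i·y_{i+1} − x_{i+1}·y_i), indices taken mod 6.
Σ = (-99) + (-157) + (-73) + (230) + (577) + (152) = 630
Signed area = Σ/2 = 315 (positive ⇒ counter-clockwise traversal).

315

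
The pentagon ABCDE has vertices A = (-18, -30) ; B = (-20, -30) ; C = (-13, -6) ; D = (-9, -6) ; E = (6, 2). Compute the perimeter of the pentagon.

88

|AB| = √((-2)² + (0)²) = √4 = 2
|BC| = √((7)² + (24)²) = √625 = 25
|CD| = √((4)² + (0)²) = √16 = 4
|DE| = √((15)² + (8)²) = √289 = 17
|EA| = √((-24)² + (-32)²) = √1600 = 40
Perimeter = 2 + 25 + 4 + 17 + 40 = 88.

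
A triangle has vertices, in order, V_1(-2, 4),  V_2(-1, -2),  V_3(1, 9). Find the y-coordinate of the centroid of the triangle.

Apply Gauss's area formula. First the cross-terms c_i = x_i·y_{i+1} − x_{i+1}·y_i:
  8, -7, 22  ⇒  2A = 23, A = 11.5.
Then Σ (y_i + y_{i+1})·c_i = 253, so ȳ = 253 / (6·11.5) = 11/3.

11/3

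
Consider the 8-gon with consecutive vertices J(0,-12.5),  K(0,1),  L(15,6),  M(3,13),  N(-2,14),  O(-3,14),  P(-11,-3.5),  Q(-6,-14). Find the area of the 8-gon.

Apply Gauss's area formula: 2A = Σ (x_i·y_{i+1} − x_{i+1}·y_i), indices taken mod 8.
Σ = (0) + (-15) + (177) + (68) + (14) + (164.5) + (133) + (75) = 616.5
Area = |Σ|/2 = 308.25.

308.25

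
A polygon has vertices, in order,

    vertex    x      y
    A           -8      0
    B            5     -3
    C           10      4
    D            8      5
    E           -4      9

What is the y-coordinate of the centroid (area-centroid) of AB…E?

2.703125

Apply Gauss's area formula. First the cross-terms c_i = x_i·y_{i+1} − x_{i+1}·y_i:
  24, 50, 18, 92, 72  ⇒  2A = 256, A = 128.
Then Σ (y_i + y_{i+1})·c_i = 2076, so ȳ = 2076 / (6·128) = 2.703125.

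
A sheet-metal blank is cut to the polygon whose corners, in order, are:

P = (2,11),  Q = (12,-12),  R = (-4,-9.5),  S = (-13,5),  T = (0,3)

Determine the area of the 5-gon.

P→Q: (2)(-12) − (12)(11) = -156
Q→R: (12)(-9.5) − (-4)(-12) = -162
R→S: (-4)(5) − (-13)(-9.5) = -143.5
S→T: (-13)(3) − (0)(5) = -39
T→P: (0)(11) − (2)(3) = -6
Σ = -506.5
Area = |Σ|/2 = 253.25.

253.25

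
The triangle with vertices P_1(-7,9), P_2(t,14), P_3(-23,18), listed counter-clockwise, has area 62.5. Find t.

-2

The doubled signed area Σ (x_i y_{i+1} − x_{i+1} y_i) is linear in t.
With t=0 it equals 143; the coefficient of t is 9 (from the two edges through P_2).
So 9·t + 143 = 2·62.5 = 125 ⇒ t = -2.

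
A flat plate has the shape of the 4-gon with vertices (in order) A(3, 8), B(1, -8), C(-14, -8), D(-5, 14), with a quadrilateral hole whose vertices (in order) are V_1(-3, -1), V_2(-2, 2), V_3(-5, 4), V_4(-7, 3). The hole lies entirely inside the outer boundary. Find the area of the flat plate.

223.5

Outer boundary:
Apply the surveyor's formula: 2A = Σ (x_i·y_{i+1} − x_{i+1}·y_i), indices taken mod 4.
Σ = (-32) + (-120) + (-236) + (-82) = -470
Area = |Σ|/2 = 235.
Hole:
Apply the shoelace (surveyor's) formula: 2A = Σ (x_i·y_{i+1} − x_{i+1}·y_i), indices taken mod 4.
Cross-terms: -8, 2, 13, 16  ⇒  Σ = 23
Area = |Σ|/2 = 11.5.
Net area = 235 − 11.5 = 223.5.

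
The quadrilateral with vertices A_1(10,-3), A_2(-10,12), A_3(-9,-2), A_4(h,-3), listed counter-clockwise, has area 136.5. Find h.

2

Write out the shoelace sum; only the two edges meeting at A_4 involve h:
2·Area = [((-9)·(-3) − h·(-2)) + (h·(-3) − 10·(-3))] + 218
       = -1·h + 275 = 273
⇒ h = 2.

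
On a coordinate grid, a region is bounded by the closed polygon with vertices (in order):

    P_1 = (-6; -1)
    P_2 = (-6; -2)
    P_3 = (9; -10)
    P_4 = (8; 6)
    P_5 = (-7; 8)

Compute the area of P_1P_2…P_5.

Apply the surveyor's formula: 2A = Σ (x_i·y_{i+1} − x_{i+1}·y_i), indices taken mod 5.
Σ = (6) + (78) + (134) + (106) + (55) = 379
Area = |Σ|/2 = 189.5.

189.5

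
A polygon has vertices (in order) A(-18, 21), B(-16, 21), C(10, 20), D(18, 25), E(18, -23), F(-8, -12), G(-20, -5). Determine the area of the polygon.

1328

Apply Gauss's area formula: 2A = Σ (x_i·y_{i+1} − x_{i+1}·y_i), indices taken mod 7.
A→B: (-18)(21) − (-16)(21) = -42
B→C: (-16)(20) − (10)(21) = -530
C→D: (10)(25) − (18)(20) = -110
D→E: (18)(-23) − (18)(25) = -864
E→F: (18)(-12) − (-8)(-23) = -400
F→G: (-8)(-5) − (-20)(-12) = -200
G→A: (-20)(21) − (-18)(-5) = -510
Σ = -2656
Area = |Σ|/2 = 1328.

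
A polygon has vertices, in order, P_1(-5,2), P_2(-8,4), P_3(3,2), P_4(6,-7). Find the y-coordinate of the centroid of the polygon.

-1/3

Apply the shoelace (surveyor's) formula. First the cross-terms c_i = x_i·y_{i+1} − x_{i+1}·y_i:
  -4, -28, -33, -23  ⇒  2A = -88, A = -44.
Then Σ (y_i + y_{i+1})·c_i = 88, so ȳ = 88 / (6·(-44)) = -1/3.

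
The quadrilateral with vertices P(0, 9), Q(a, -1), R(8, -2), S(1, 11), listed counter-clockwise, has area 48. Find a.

1

Write out the shoelace sum; only the two edges meeting at Q involve a:
2·Area = [(0·(-1) − a·9) + (a·(-2) − 8·(-1))] + 99
       = -11·a + 107 = 96
⇒ a = 1.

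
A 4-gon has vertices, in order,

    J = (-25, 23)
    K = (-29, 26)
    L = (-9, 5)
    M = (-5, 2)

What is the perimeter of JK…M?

|JK| = √((-4)² + (3)²) = √25 = 5
|KL| = √((20)² + (-21)²) = √841 = 29
|LM| = √((4)² + (-3)²) = √25 = 5
|MJ| = √((-20)² + (21)²) = √841 = 29
Perimeter = 5 + 29 + 5 + 29 = 68.

68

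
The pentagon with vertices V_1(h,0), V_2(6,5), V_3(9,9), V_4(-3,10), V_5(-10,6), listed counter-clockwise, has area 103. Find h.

Write out the shoelace sum; only the two edges meeting at V_1 involve h:
2·Area = [((-10)·0 − h·6) + (h·5 − 6·0)] + 208
       = -1·h + 208 = 206
⇒ h = 2.

2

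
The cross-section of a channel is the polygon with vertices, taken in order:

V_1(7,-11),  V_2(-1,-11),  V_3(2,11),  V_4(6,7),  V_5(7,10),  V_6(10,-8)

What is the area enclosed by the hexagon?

164

Apply the surveyor's formula: 2A = Σ (x_i·y_{i+1} − x_{i+1}·y_i), indices taken mod 6.
Σ = (-88) + (11) + (-52) + (11) + (-156) + (-54) = -328
Area = |Σ|/2 = 164.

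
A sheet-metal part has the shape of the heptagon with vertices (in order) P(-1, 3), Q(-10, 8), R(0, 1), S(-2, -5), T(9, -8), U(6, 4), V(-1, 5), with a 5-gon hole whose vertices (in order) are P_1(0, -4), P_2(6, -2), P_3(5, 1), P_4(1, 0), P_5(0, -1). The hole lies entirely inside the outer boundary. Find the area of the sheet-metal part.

Outer boundary:
Cross-terms: 22, -10, 2, 61, 84, 34, 2  ⇒  Σ = 195
Area = |Σ|/2 = 97.5.
Hole:
Apply the surveyor's formula: 2A = Σ (x_i·y_{i+1} − x_{i+1}·y_i), indices taken mod 5.
Σ = (24) + (16) + (-1) + (-1) + (0) = 38
Area = |Σ|/2 = 19.
Net area = 97.5 − 19 = 78.5.

78.5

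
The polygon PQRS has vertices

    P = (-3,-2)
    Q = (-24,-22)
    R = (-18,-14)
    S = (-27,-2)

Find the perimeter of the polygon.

|PQ| = √((-21)² + (-20)²) = √841 = 29
|QR| = √((6)² + (8)²) = √100 = 10
|RS| = √((-9)² + (12)²) = √225 = 15
|SP| = √((24)² + (0)²) = √576 = 24
Perimeter = 29 + 10 + 15 + 24 = 78.

78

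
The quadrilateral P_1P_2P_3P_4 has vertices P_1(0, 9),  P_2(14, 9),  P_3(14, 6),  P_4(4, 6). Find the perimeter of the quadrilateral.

|P_1P_2| = √((14)² + (0)²) = √196 = 14
|P_2P_3| = √((0)² + (-3)²) = √9 = 3
|P_3P_4| = √((-10)² + (0)²) = √100 = 10
|P_4P_1| = √((-4)² + (3)²) = √25 = 5
Perimeter = 14 + 3 + 10 + 5 = 32.

32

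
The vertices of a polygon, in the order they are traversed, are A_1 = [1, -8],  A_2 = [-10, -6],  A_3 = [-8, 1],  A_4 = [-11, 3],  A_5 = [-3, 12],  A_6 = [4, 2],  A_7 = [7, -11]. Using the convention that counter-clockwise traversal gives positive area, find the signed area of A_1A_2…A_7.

-218.5

Apply Gauss's area formula: 2A = Σ (x_i·y_{i+1} − x_{i+1}·y_i), indices taken mod 7.
Σ = (-86) + (-58) + (-13) + (-123) + (-54) + (-58) + (-45) = -437
Signed area = Σ/2 = -218.5 (negative ⇒ clockwise traversal).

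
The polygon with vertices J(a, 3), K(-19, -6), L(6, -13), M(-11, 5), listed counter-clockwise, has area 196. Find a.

Write out the shoelace sum; only the two edges meeting at J involve a:
2·Area = [((-11)·3 − a·5) + (a·(-6) − (-19)·3)] + 170
       = -11·a + 194 = 392
⇒ a = -18.

-18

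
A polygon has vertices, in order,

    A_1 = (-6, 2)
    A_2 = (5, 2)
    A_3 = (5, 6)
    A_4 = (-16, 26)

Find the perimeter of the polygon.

70

|A_1A_2| = √((11)² + (0)²) = √121 = 11
|A_2A_3| = √((0)² + (4)²) = √16 = 4
|A_3A_4| = √((-21)² + (20)²) = √841 = 29
|A_4A_1| = √((10)² + (-24)²) = √676 = 26
Perimeter = 11 + 4 + 29 + 26 = 70.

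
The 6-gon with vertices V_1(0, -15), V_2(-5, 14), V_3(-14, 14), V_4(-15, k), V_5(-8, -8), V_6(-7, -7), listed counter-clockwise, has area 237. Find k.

Write out the shoelace sum; only the two edges meeting at V_4 involve k:
2·Area = [((-14)·k − (-15)·14) + ((-15)·(-8) − (-8)·k)] + 156
       = -6·k + 486 = 474
⇒ k = 2.

2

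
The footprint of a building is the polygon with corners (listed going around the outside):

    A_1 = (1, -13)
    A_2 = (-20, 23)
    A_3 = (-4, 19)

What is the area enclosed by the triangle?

Apply the shoelace formula: 2A = Σ (x_i·y_{i+1} − x_{i+1}·y_i), indices taken mod 3.
Σ = (-237) + (-288) + (33) = -492
Area = |Σ|/2 = 246.

246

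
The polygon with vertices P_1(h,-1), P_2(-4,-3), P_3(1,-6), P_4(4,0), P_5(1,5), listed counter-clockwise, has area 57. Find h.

-6

Write out the shoelace sum; only the two edges meeting at P_1 involve h:
2·Area = [(1·(-1) − h·5) + (h·(-3) − (-4)·(-1))] + 71
       = -8·h + 66 = 114
⇒ h = -6.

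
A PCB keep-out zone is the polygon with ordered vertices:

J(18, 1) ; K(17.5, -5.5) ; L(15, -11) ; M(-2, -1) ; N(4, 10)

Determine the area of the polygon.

Cross-terms: -116.5, -110, -37, -16, -176  ⇒  Σ = -455.5
Area = |Σ|/2 = 227.75.

227.75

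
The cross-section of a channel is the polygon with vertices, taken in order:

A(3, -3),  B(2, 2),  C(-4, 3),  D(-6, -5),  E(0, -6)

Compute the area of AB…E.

Apply the shoelace formula: 2A = Σ (x_i·y_{i+1} − x_{i+1}·y_i), indices taken mod 5.
Cross-terms: 12, 14, 38, 36, 18  ⇒  Σ = 118
Area = |Σ|/2 = 59.

59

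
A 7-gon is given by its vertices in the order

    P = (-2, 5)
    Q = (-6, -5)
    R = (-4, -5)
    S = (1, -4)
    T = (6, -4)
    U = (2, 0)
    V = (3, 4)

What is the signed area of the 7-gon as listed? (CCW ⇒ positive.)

65

Apply Gauss's area formula: 2A = Σ (x_i·y_{i+1} − x_{i+1}·y_i), indices taken mod 7.
P→Q: (-2)(-5) − (-6)(5) = 40
Q→R: (-6)(-5) − (-4)(-5) = 10
R→S: (-4)(-4) − (1)(-5) = 21
S→T: (1)(-4) − (6)(-4) = 20
T→U: (6)(0) − (2)(-4) = 8
U→V: (2)(4) − (3)(0) = 8
V→P: (3)(5) − (-2)(4) = 23
Σ = 130
Signed area = Σ/2 = 65 (positive ⇒ counter-clockwise traversal).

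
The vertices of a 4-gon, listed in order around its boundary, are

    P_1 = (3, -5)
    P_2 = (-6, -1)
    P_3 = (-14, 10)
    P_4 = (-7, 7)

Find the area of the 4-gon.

60.5

Apply the surveyor's formula: 2A = Σ (x_i·y_{i+1} − x_{i+1}·y_i), indices taken mod 4.
Σ = (-33) + (-74) + (-28) + (14) = -121
Area = |Σ|/2 = 60.5.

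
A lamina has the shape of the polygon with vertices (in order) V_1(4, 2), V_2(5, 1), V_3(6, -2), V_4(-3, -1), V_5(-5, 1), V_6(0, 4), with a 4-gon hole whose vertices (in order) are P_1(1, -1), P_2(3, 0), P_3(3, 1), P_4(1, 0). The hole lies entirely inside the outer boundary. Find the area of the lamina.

37

Outer boundary:
Cross-terms: -6, -16, -12, -8, -20, -16  ⇒  Σ = -78
Area = |Σ|/2 = 39.
Hole:
Σ = (3) + (3) + (-1) + (-1) = 4
Area = |Σ|/2 = 2.
Net area = 39 − 2 = 37.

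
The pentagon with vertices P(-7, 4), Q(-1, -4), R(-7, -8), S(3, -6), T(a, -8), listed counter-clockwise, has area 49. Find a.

10

Write out the shoelace sum; only the two edges meeting at T involve a:
2·Area = [(3·(-8) − a·(-6)) + (a·4 − (-7)·(-8))] + 78
       = 10·a + -2 = 98
⇒ a = 10.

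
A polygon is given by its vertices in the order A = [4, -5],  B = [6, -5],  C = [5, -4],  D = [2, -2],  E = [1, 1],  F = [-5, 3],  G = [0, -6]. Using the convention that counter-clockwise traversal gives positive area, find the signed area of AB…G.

37.5

Σ = (10) + (1) + (-2) + (4) + (8) + (30) + (24) = 75
Signed area = Σ/2 = 37.5 (positive ⇒ counter-clockwise traversal).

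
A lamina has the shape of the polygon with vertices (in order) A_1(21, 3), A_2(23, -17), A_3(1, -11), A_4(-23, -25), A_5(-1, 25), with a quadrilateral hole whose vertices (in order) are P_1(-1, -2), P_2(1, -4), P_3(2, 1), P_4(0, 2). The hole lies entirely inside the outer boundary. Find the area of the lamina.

1023.5

Outer boundary:
Σ = (-426) + (-236) + (-278) + (-600) + (-528) = -2068
Area = |Σ|/2 = 1034.
Hole:
Σ = (6) + (9) + (4) + (2) = 21
Area = |Σ|/2 = 10.5.
Net area = 1034 − 10.5 = 1023.5.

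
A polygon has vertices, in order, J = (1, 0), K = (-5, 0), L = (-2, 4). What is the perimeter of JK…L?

|JK| = √((-6)² + (0)²) = √36 = 6
|KL| = √((3)² + (4)²) = √25 = 5
|LJ| = √((3)² + (-4)²) = √25 = 5
Perimeter = 6 + 5 + 5 = 16.

16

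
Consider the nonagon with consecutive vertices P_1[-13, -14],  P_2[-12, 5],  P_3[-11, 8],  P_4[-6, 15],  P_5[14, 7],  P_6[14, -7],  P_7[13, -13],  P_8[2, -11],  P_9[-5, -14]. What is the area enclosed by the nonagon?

Apply the surveyor's formula: 2A = Σ (x_i·y_{i+1} − x_{i+1}·y_i), indices taken mod 9.
Cross-terms: -233, -41, -117, -252, -196, -91, -117, -83, -112  ⇒  Σ = -1242
Area = |Σ|/2 = 621.

621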